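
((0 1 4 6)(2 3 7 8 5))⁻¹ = (0 6 4 1)(2 5 8 7 3)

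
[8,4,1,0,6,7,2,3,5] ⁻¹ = [3,2,6,7,1,8,4,5,0] 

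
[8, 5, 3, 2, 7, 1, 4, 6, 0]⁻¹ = [8, 5, 3, 2, 6, 1, 7, 4, 0]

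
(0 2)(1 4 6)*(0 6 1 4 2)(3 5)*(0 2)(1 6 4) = (0 2 4 6 1)(3 5)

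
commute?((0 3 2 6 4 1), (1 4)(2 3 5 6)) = no:(0 3 2 6 4 1)*(1 4)(2 3 5 6) = (0 5 6 1), (1 4)(2 3 5 6)*(0 3 2 6 4 1) = (0 3 5 4)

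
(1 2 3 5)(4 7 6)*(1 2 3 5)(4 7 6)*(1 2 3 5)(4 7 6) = (1 5 3 2)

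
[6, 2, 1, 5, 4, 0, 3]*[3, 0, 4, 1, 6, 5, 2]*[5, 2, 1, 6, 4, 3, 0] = [1, 4, 5, 3, 0, 6, 2]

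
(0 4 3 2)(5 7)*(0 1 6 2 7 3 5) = (0 4 5 3 7)(1 6 2)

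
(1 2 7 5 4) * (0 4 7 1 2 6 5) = (0 4 2 1 6 5 7)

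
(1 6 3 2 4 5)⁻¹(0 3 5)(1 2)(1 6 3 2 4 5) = (0 2 1)(4 6)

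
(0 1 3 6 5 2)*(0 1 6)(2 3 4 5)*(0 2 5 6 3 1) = (0 3 2)(1 4 6 5)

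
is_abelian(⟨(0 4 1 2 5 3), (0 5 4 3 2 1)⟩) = no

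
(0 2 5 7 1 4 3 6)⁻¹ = (0 6 3 4 1 7 5 2)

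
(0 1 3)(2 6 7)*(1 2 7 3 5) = (0 2 6 3)(1 5)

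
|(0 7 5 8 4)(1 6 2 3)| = 20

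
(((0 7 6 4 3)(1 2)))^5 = (1 2)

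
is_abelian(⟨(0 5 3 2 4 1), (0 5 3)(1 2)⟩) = no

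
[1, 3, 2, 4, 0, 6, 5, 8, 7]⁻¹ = [4, 0, 2, 1, 3, 6, 5, 8, 7]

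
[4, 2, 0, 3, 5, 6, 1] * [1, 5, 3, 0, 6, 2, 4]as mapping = [0→6, 1→3, 2→1, 3→0, 4→2, 5→4, 6→5]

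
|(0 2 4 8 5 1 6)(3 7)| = 14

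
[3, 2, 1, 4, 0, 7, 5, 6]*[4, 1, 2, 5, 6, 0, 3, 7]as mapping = [0→5, 1→2, 2→1, 3→6, 4→4, 5→7, 6→0, 7→3]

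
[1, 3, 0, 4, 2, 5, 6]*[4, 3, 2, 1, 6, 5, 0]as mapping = [0→3, 1→1, 2→4, 3→6, 4→2, 5→5, 6→0]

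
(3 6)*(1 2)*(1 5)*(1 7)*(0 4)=(0 4)(1 2 5 7)(3 6)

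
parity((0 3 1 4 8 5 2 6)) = odd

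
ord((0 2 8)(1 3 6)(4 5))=6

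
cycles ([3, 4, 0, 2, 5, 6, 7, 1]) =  (0 3 2)(1 4 5 6 7)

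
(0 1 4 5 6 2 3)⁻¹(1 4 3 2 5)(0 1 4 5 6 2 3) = (0 3 6 4 5)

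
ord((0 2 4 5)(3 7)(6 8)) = 4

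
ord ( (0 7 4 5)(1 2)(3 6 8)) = 12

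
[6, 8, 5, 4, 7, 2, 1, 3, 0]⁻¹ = [8, 6, 5, 7, 3, 2, 0, 4, 1]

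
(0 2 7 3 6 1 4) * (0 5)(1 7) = (0 2 1 4 5)(3 6 7)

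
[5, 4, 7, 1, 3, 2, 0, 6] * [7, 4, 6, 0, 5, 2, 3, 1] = [2, 5, 1, 4, 0, 6, 7, 3]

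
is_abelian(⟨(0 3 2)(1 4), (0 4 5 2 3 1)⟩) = no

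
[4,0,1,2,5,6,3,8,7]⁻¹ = [1,2,3,6,0,4,5,8,7]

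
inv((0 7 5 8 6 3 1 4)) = (0 4 1 3 6 8 5 7)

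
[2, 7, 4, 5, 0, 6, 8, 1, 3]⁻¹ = [4, 7, 0, 8, 2, 3, 5, 1, 6]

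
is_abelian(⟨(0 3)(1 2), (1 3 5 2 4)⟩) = no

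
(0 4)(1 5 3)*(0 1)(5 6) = (0 4 1 6 5 3)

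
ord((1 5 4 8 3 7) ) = 6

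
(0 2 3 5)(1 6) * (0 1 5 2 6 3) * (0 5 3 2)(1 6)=(0 1 2 5 6 3)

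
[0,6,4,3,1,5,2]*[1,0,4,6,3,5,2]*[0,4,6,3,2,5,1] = [4,6,3,1,0,5,2]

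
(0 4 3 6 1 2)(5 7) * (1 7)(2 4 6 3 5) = (0 6 7 2)(1 4 5)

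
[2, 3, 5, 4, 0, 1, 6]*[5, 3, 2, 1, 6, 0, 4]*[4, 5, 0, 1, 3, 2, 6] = [0, 5, 4, 6, 2, 1, 3]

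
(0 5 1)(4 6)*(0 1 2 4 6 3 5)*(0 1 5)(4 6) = (0 1 5 2 6 4 3)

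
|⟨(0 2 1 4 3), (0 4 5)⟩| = 360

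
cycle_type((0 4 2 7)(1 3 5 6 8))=4.5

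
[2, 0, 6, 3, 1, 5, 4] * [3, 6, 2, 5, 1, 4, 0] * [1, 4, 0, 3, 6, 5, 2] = [0, 3, 1, 5, 2, 6, 4]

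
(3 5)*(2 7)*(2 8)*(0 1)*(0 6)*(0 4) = (0 1 6 4) (2 7 8) (3 5) 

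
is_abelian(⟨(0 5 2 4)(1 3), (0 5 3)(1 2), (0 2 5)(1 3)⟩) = no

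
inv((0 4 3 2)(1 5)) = (0 2 3 4)(1 5)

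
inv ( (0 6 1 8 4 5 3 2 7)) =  (0 7 2 3 5 4 8 1 6)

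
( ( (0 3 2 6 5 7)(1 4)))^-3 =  (0 6)(1 4)(2 7)(3 5)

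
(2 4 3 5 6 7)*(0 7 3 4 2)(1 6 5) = (0 7)(1 6 3)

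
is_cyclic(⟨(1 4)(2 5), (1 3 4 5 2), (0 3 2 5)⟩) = no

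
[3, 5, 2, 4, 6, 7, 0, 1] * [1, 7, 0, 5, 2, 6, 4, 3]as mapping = [0→5, 1→6, 2→0, 3→2, 4→4, 5→3, 6→1, 7→7]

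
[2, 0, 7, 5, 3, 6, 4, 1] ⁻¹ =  [1, 7, 0, 4, 6, 3, 5, 2] 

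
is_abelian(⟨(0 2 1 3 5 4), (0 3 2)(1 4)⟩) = no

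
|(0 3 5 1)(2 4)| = 4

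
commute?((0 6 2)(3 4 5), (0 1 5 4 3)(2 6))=no:(0 6 2)(3 4 5) * (0 1 5 4 3)(2 6)=(0 2 1 5), (0 1 5 4 3)(2 6) * (0 6 2)(3 4 5)=(0 1 3 6)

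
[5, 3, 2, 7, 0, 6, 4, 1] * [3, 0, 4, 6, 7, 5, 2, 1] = [5, 6, 4, 1, 3, 2, 7, 0]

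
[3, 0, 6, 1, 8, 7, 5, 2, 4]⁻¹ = [1, 3, 7, 0, 8, 6, 2, 5, 4]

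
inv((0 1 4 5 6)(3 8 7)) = (0 6 5 4 1)(3 7 8)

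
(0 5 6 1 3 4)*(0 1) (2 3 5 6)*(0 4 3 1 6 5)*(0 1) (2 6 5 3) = (0 3 2) (4 5 6) 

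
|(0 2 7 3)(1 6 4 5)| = 4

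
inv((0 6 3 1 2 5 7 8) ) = (0 8 7 5 2 1 3 6) 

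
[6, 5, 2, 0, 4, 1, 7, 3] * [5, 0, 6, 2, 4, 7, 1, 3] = [1, 7, 6, 5, 4, 0, 3, 2]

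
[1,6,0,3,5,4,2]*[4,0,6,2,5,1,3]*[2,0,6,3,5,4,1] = [2,3,5,6,0,4,1]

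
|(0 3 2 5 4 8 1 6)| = 8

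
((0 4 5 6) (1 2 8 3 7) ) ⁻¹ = (0 6 5 4) (1 7 3 8 2) 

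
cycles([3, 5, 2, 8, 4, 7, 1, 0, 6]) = (0 3 8 6 1 5 7)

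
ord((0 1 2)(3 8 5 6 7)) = 15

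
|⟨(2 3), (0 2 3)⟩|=6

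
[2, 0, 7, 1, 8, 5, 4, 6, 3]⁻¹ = [1, 3, 0, 8, 6, 5, 7, 2, 4]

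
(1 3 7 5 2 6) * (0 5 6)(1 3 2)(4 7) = (0 5 1 2)(3 4 7 6)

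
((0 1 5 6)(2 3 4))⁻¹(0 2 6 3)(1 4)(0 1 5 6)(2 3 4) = (0 4 1 3)(2 5)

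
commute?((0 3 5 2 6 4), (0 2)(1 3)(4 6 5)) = no:(0 3 5 2 6 4)*(0 2)(1 3)(4 6 5) = (0 1 3 4 2 5), (0 2)(1 3)(4 6 5)*(0 3 5 2 6 4) = (0 6 2 3 1 5)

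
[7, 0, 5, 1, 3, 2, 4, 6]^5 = [1, 3, 5, 4, 6, 2, 7, 0]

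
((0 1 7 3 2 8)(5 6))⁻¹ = (0 8 2 3 7 1)(5 6)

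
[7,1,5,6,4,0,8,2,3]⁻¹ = [5,1,7,8,4,2,3,0,6]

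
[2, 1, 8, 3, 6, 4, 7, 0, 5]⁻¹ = [7, 1, 0, 3, 5, 8, 4, 6, 2]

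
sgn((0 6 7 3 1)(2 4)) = -1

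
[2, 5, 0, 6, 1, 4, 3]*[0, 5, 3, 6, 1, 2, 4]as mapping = [0→3, 1→2, 2→0, 3→4, 4→5, 5→1, 6→6]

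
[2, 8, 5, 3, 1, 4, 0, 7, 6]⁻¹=[6, 4, 0, 3, 5, 2, 8, 7, 1]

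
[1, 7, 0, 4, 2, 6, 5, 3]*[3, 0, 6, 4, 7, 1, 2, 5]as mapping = [0→0, 1→5, 2→3, 3→7, 4→6, 5→2, 6→1, 7→4]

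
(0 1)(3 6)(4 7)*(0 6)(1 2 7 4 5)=(0 2 7 5 1 6 3)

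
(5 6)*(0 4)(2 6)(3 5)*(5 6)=(0 4)(2 5)(3 6)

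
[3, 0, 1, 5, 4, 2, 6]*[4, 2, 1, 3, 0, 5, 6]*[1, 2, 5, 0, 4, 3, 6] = [0, 4, 5, 3, 1, 2, 6]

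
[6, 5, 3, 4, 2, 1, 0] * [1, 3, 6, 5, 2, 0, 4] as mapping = [0→4, 1→0, 2→5, 3→2, 4→6, 5→3, 6→1] 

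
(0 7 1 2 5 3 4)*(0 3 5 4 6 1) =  (0 7)(1 2 4 3 6)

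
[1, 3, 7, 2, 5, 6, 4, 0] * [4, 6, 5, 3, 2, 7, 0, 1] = [6, 3, 1, 5, 7, 0, 2, 4]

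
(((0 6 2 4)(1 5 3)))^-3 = (0 6 2 4)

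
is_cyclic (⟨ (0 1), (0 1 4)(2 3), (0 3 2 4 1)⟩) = no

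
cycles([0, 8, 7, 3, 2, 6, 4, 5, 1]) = (1 8)(2 7 5 6 4)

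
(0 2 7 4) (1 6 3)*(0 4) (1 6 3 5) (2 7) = (0 7) (1 3 6 5) 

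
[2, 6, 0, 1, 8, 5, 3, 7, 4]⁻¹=[2, 3, 0, 6, 8, 5, 1, 7, 4]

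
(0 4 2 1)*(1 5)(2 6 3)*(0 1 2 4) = (2 5)(3 4 6)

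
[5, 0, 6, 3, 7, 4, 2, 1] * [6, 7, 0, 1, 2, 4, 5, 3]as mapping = [0→4, 1→6, 2→5, 3→1, 4→3, 5→2, 6→0, 7→7]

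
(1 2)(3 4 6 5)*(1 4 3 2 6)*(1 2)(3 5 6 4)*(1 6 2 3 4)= (2 4 3 5 6)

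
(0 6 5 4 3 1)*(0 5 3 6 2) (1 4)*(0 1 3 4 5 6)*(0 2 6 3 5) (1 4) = (0 6 1 3) (2 4) 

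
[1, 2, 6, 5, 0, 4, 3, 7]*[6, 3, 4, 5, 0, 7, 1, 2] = [3, 4, 1, 7, 6, 0, 5, 2]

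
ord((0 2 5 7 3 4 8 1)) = 8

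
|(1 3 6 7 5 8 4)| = 7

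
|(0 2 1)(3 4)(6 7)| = 6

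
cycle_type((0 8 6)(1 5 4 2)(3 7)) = 2.3.4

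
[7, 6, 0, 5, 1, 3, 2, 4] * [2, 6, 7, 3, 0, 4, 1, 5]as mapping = [0→5, 1→1, 2→2, 3→4, 4→6, 5→3, 6→7, 7→0]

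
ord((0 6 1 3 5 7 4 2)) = 8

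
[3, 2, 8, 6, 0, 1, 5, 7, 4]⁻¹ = [4, 5, 1, 0, 8, 6, 3, 7, 2]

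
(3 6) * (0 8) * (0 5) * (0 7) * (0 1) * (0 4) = (0 8 5 7 1 4) (3 6) 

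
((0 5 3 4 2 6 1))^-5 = (0 3 2 1 5 4 6)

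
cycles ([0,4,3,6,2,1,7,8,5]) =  (1 4 2 3 6 7 8 5)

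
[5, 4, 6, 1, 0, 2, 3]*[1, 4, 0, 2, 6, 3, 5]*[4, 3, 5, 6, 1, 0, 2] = [6, 2, 0, 1, 3, 4, 5]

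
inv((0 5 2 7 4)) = (0 4 7 2 5)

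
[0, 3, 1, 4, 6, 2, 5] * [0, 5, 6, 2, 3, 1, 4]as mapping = [0→0, 1→2, 2→5, 3→3, 4→4, 5→6, 6→1]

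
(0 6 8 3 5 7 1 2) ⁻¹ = (0 2 1 7 5 3 8 6) 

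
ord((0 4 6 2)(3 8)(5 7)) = 4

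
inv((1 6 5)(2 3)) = (1 5 6)(2 3)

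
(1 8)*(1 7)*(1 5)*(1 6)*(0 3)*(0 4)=(0 3 4)(1 8 7 5 6)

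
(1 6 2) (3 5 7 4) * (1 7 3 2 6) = (2 7 4) (3 5) 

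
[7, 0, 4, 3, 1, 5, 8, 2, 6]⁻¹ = [1, 4, 7, 3, 2, 5, 8, 0, 6]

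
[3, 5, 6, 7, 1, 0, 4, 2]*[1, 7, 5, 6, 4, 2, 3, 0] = [6, 2, 3, 0, 7, 1, 4, 5]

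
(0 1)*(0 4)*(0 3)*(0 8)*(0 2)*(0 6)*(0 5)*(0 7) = (0 1 4 3 8 2 6 5 7)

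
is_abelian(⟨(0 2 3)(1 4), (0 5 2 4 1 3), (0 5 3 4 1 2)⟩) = no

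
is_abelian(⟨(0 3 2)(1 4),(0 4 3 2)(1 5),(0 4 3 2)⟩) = no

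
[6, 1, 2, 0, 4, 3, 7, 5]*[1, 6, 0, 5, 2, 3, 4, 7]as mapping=[0→4, 1→6, 2→0, 3→1, 4→2, 5→5, 6→7, 7→3]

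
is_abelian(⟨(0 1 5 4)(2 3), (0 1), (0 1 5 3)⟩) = no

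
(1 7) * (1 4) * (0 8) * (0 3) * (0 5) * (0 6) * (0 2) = (0 8 3 5 6 2)(1 7 4)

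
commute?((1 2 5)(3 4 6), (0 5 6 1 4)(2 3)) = no:(1 2 5)(3 4 6)*(0 5 6 1 4)(2 3) = (0 5 4 1 3)(2 6), (0 5 6 1 4)(2 3)*(1 2 5)(3 4 6) = (0 1 6 2 4)(3 5)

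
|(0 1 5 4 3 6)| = 6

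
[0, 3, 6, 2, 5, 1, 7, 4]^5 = [0, 4, 1, 5, 6, 7, 3, 2]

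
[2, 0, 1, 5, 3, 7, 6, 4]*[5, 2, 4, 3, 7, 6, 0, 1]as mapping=[0→4, 1→5, 2→2, 3→6, 4→3, 5→1, 6→0, 7→7]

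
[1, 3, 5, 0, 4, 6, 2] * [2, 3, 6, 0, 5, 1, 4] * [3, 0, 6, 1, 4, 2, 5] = [1, 3, 0, 6, 2, 4, 5]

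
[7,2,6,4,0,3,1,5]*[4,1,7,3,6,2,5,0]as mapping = [0→0,1→7,2→5,3→6,4→4,5→3,6→1,7→2]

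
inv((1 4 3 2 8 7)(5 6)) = (1 7 8 2 3 4)(5 6)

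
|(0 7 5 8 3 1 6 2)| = 8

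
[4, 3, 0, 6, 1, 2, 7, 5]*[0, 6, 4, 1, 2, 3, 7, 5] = [2, 1, 0, 7, 6, 4, 5, 3]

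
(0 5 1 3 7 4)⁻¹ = (0 4 7 3 1 5)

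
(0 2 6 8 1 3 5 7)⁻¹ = (0 7 5 3 1 8 6 2)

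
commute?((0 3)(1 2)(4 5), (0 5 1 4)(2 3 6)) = no:(0 3)(1 2)(4 5)*(0 5 1 4)(2 3 6) = (0 6 2 4 1 3 5), (0 5 1 4)(2 3 6)*(0 3)(1 2)(4 5) = (0 4 3 6 1 5 2)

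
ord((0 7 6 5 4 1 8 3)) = 8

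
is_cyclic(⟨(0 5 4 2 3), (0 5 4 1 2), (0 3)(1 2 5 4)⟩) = no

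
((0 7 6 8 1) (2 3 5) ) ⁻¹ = (0 1 8 6 7) (2 5 3) 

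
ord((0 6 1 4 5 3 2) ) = 7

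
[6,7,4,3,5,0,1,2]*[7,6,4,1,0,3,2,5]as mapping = [0→2,1→5,2→0,3→1,4→3,5→7,6→6,7→4]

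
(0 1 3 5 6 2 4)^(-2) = (0 2 5 1 4 6 3)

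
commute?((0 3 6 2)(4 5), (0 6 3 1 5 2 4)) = no:(0 3 6 2)(4 5)*(0 6 3 1 5 2 4) = (0 1 5)(2 6 4), (0 6 3 1 5 2 4)*(0 3 6 2)(4 5) = (0 2 5)(1 4 3)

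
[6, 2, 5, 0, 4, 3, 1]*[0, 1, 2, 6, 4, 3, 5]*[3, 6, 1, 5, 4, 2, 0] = [2, 1, 5, 3, 4, 0, 6]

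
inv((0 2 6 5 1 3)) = (0 3 1 5 6 2)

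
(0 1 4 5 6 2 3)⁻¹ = (0 3 2 6 5 4 1)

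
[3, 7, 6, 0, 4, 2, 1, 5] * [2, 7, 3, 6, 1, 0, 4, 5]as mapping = [0→6, 1→5, 2→4, 3→2, 4→1, 5→3, 6→7, 7→0]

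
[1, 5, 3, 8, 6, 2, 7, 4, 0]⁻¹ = [8, 0, 5, 2, 7, 1, 4, 6, 3]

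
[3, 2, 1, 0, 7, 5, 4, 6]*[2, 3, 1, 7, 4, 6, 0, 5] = [7, 1, 3, 2, 5, 6, 4, 0]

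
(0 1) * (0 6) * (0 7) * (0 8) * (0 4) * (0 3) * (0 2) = (0 1 6 7 8 4 3 2)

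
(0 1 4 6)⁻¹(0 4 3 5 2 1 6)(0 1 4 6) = (0 1 6 3 5 2 4)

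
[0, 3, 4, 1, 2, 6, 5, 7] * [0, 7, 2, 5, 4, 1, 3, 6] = [0, 5, 4, 7, 2, 3, 1, 6]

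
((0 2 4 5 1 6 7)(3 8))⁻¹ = (0 7 6 1 5 4 2)(3 8)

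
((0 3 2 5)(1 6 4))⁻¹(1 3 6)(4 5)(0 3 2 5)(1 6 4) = (0 1)(2 4 6)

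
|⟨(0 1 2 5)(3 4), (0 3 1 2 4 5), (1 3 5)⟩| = 720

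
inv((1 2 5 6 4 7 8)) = (1 8 7 4 6 5 2)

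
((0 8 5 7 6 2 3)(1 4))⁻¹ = (0 3 2 6 7 5 8)(1 4)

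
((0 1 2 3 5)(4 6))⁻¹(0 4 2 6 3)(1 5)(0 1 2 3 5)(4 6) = (0 2)(1 6 3 4 5)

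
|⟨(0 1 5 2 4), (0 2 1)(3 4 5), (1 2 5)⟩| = 360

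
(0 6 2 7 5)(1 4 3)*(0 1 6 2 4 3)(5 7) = (0 2 5 1 3 6 4)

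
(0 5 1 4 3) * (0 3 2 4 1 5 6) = (0 6)(2 4)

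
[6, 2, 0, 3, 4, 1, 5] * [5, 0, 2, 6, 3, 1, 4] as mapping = [0→4, 1→2, 2→5, 3→6, 4→3, 5→0, 6→1] 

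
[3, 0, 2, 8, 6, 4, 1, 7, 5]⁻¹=[1, 6, 2, 0, 5, 8, 4, 7, 3]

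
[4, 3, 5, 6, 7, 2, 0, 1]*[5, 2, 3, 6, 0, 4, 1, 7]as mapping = [0→0, 1→6, 2→4, 3→1, 4→7, 5→3, 6→5, 7→2]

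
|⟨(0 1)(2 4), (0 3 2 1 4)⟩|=60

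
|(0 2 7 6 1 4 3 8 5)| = 9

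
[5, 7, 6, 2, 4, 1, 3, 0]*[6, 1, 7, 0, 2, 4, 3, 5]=[4, 5, 3, 7, 2, 1, 0, 6]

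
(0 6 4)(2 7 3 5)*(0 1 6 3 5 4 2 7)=(0 3 4 1 6 2)(5 7)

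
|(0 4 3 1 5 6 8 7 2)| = 9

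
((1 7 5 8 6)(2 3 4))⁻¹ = (1 6 8 5 7)(2 4 3)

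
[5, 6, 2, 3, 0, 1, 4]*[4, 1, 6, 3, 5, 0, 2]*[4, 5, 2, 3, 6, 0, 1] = [4, 2, 1, 3, 6, 5, 0]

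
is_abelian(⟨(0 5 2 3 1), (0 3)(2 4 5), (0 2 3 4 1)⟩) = no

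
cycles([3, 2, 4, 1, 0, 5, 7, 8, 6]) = (0 3 1 2 4)(6 7 8)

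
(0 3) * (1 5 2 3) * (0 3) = (0 1 5 2)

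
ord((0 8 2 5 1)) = 5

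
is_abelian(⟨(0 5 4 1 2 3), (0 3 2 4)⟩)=no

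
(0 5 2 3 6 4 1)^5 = (0 4 3 5 1 6 2)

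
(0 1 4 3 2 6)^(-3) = (0 3)(1 2)(4 6)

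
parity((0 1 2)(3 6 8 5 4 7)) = odd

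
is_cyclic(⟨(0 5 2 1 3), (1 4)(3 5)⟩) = no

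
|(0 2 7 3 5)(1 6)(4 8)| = 10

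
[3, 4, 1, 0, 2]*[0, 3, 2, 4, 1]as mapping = [0→4, 1→1, 2→3, 3→0, 4→2]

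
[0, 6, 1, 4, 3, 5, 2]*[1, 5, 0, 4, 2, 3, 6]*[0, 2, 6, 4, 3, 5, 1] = [2, 1, 5, 6, 3, 4, 0]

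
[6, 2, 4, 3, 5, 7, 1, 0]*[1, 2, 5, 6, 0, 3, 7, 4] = [7, 5, 0, 6, 3, 4, 2, 1]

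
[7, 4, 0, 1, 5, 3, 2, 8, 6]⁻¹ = [2, 3, 6, 5, 1, 4, 8, 0, 7]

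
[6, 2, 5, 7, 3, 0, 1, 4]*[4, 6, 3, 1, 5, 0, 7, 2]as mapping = [0→7, 1→3, 2→0, 3→2, 4→1, 5→4, 6→6, 7→5]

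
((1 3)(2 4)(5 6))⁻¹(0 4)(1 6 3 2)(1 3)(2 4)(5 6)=(0 2)(1 4 3 5)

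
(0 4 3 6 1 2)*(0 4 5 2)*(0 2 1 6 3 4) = (0 5 1 2)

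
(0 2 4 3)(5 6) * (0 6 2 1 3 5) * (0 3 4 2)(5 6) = (0 1 4 6 3 5)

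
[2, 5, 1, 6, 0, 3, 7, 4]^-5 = [5, 6, 3, 4, 1, 7, 0, 2]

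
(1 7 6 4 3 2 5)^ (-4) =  (1 4 5 6 2 7 3)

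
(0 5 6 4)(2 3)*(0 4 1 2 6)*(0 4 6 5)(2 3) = (1 3 5 4 6)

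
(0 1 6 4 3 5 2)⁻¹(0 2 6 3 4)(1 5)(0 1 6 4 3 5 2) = (0 4 5 3 1)(2 6)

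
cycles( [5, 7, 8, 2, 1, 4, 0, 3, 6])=(0 5 4 1 7 3 2 8 6)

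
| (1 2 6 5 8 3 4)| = 7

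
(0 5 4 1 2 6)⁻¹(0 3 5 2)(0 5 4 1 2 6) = (3 4 6 5)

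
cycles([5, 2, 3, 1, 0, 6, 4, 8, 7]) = (0 5 6 4)(1 2 3)(7 8)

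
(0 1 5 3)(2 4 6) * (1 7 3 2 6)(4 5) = (0 7 3)(1 4)(2 5)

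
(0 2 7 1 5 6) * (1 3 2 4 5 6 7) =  (0 4 5 7 3 2 1 6)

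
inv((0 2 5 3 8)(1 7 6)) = (0 8 3 5 2)(1 6 7)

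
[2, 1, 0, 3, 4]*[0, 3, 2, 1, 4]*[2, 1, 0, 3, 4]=[0, 3, 2, 1, 4]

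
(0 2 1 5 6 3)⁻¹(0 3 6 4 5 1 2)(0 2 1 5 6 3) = (0 3 4 6 5 1 2)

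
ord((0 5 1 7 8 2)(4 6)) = 6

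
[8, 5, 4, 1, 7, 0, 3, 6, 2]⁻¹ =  [5, 3, 8, 6, 2, 1, 7, 4, 0]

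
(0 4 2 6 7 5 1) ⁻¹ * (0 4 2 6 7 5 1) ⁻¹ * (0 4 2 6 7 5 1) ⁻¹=(0 7 4 5 2 1 6) 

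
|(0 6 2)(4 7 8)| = 3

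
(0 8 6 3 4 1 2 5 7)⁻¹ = (0 7 5 2 1 4 3 6 8)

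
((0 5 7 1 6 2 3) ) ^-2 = (0 2 1 5 3 6 7) 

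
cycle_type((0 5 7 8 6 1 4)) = 7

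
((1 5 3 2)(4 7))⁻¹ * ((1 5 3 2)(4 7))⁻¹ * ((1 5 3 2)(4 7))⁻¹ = (1 5 3 2)(4 7)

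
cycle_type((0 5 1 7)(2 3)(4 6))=2^2.4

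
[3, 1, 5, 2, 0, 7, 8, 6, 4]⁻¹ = [4, 1, 3, 0, 8, 2, 7, 5, 6]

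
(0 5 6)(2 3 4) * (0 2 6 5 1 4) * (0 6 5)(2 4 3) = (0 1 3 6 4 5)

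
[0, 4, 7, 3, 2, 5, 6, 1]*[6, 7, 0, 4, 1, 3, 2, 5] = [6, 1, 5, 4, 0, 3, 2, 7]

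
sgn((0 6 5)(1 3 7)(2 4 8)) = 1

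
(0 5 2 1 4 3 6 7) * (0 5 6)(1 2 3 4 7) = (0 6 1 7 5 3)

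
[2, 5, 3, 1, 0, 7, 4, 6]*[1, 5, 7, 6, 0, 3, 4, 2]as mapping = [0→7, 1→3, 2→6, 3→5, 4→1, 5→2, 6→0, 7→4]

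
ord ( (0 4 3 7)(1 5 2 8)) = 4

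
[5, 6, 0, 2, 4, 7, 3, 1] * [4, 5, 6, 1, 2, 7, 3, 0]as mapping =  [0→7, 1→3, 2→4, 3→6, 4→2, 5→0, 6→1, 7→5]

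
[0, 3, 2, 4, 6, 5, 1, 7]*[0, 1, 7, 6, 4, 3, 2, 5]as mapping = [0→0, 1→6, 2→7, 3→4, 4→2, 5→3, 6→1, 7→5]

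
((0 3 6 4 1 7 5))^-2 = (0 7 4 3 5 1 6)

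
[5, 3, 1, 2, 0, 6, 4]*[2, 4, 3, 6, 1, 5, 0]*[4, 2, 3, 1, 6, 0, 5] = [0, 5, 6, 1, 3, 4, 2]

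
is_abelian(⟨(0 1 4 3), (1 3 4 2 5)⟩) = no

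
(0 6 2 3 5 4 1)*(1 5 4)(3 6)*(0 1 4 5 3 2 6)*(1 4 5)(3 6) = (0 2)(1 4 6 3)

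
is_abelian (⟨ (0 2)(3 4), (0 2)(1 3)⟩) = no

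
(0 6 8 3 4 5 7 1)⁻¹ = (0 1 7 5 4 3 8 6)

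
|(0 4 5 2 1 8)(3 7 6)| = 6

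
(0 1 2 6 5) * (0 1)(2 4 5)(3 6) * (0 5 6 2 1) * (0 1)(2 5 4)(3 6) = (0 4 3 5 1 2 6)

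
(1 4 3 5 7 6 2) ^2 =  (1 3 7 2 4 5 6) 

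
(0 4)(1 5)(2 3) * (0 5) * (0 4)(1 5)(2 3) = (1 4)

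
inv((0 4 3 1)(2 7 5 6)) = (0 1 3 4)(2 6 5 7)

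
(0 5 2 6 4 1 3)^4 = (0 4 5 1 2 3 6)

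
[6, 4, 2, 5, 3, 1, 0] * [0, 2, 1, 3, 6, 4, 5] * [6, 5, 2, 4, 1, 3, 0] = [3, 0, 5, 1, 4, 2, 6]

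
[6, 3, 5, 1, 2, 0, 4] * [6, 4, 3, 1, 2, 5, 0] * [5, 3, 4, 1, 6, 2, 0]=[5, 3, 2, 6, 1, 0, 4]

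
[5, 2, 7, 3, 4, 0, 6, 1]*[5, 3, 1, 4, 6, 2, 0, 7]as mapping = [0→2, 1→1, 2→7, 3→4, 4→6, 5→5, 6→0, 7→3]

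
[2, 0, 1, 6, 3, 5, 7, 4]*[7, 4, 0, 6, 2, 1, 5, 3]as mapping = [0→0, 1→7, 2→4, 3→5, 4→6, 5→1, 6→3, 7→2]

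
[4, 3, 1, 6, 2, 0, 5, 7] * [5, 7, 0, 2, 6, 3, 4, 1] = [6, 2, 7, 4, 0, 5, 3, 1]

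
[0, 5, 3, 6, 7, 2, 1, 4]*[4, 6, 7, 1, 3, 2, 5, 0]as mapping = [0→4, 1→2, 2→1, 3→5, 4→0, 5→7, 6→6, 7→3]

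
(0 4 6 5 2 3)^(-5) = (0 4 6 5 2 3)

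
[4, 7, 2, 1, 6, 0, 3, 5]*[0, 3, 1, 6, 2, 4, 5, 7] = [2, 7, 1, 3, 5, 0, 6, 4]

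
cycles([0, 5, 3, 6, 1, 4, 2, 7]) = (1 5 4)(2 3 6)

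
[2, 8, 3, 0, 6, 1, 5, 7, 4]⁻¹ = [3, 5, 0, 2, 8, 6, 4, 7, 1]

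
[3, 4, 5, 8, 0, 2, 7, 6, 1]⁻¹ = [4, 8, 5, 0, 1, 2, 7, 6, 3]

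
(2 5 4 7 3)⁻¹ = (2 3 7 4 5)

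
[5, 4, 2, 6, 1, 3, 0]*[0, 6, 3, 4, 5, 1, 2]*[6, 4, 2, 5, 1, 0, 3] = [4, 0, 5, 2, 3, 1, 6]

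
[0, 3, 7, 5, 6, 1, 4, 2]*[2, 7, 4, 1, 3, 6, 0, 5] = [2, 1, 5, 6, 0, 7, 3, 4]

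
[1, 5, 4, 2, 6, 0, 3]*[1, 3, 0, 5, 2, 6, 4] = [3, 6, 2, 0, 4, 1, 5]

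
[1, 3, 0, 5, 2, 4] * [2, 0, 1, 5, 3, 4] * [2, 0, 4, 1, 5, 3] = [2, 3, 4, 5, 0, 1]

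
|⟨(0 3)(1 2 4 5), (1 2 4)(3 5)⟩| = 720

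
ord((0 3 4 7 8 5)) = 6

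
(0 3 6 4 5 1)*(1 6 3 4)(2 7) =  (0 4 5 6 1)(2 7)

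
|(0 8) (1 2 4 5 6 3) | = 6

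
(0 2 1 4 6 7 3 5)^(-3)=(0 7 1 5 6 2 3 4)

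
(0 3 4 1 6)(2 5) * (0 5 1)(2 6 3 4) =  (0 4)(1 3 2)(5 6)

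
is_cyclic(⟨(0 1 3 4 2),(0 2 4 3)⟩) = no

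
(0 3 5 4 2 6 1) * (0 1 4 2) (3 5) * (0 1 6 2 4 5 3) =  (0 3) (1 6 5 4) 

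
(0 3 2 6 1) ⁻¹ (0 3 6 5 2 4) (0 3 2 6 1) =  (1 5 6 4 3 2) 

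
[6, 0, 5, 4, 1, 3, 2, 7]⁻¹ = [1, 4, 6, 5, 3, 2, 0, 7]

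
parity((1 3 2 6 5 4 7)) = even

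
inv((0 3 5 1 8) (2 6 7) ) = (0 8 1 5 3) (2 7 6) 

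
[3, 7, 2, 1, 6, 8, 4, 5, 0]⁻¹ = [8, 3, 2, 0, 6, 7, 4, 1, 5]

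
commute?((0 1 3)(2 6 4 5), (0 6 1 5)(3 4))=no:(0 1 3)(2 6 4 5) * (0 6 1 5)(3 4)=(0 5 2 1 4)(3 6), (0 6 1 5)(3 4) * (0 1 3)(2 6 4 5)=(0 4)(1 2 6 3 5)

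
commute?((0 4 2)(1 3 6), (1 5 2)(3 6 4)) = no:(0 4 2)(1 3 6)*(1 5 2)(3 6 4) = (0 3 4 1 6 5 2), (1 5 2)(3 6 4)*(0 4 2)(1 3 6) = (0 4 6 2 3 1 5)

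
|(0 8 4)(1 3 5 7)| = 12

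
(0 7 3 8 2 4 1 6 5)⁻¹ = (0 5 6 1 4 2 8 3 7)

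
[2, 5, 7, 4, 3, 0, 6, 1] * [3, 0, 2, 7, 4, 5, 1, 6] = [2, 5, 6, 4, 7, 3, 1, 0]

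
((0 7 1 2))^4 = ()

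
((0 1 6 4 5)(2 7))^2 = (0 6 5 1 4)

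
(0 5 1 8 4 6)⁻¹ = (0 6 4 8 1 5)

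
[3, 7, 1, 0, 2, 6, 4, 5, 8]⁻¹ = [3, 2, 4, 0, 6, 7, 5, 1, 8]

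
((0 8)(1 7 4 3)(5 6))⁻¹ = (0 8)(1 3 4 7)(5 6)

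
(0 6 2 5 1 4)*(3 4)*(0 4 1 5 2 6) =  (1 3)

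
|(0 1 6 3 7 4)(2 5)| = 6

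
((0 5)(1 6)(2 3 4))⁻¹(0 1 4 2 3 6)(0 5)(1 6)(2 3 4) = (1 5 6 2 3 4)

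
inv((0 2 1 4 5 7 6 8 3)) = (0 3 8 6 7 5 4 1 2)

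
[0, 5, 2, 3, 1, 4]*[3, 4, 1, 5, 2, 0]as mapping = [0→3, 1→0, 2→1, 3→5, 4→4, 5→2]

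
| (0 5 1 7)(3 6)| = 4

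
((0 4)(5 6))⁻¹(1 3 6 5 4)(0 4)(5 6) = (0 1 3 5 6)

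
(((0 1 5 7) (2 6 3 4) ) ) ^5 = (0 1 5 7) (2 6 3 4) 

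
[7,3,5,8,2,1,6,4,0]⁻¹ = [8,5,4,1,7,2,6,0,3]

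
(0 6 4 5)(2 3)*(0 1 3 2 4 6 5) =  (0 5 1 3 4)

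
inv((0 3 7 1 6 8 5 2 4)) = (0 4 2 5 8 6 1 7 3)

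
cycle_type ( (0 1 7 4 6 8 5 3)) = 8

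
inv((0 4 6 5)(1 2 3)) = (0 5 6 4)(1 3 2)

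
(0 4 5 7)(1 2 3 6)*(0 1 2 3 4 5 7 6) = (0 5 6 2 4 7 1 3)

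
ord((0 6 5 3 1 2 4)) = 7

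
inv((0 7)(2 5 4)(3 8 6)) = (0 7)(2 4 5)(3 6 8)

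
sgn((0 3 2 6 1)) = 1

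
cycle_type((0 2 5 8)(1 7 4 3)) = 4^2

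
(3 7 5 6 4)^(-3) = (3 5 4 7 6)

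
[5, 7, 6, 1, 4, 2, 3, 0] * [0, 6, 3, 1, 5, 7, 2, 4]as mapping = [0→7, 1→4, 2→2, 3→6, 4→5, 5→3, 6→1, 7→0]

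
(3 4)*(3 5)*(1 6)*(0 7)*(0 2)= (0 7 2) (1 6) (3 4 5) 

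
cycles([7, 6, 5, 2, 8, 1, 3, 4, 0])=(0 7 4 8)(1 6 3 2 5)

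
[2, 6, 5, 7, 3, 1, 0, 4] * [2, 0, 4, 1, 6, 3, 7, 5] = [4, 7, 3, 5, 1, 0, 2, 6]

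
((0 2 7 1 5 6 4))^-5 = (0 7 5 4 2 1 6)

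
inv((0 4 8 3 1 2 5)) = (0 5 2 1 3 8 4)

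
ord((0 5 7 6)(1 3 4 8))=4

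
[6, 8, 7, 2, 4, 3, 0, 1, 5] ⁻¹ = [6, 7, 3, 5, 4, 8, 0, 2, 1] 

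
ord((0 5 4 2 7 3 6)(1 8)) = 14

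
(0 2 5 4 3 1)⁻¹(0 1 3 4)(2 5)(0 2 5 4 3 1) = (0 1 3 2)(4 5)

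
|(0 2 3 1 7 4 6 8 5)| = 9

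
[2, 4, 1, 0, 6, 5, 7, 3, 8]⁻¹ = [3, 2, 0, 7, 1, 5, 4, 6, 8]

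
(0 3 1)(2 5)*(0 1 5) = (0 3 5 2)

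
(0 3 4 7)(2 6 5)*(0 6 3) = (2 3 4 7 6 5)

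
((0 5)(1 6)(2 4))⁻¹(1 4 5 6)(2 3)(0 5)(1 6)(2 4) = (0 1 6 2)(3 4)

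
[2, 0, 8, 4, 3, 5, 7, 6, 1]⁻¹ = [1, 8, 0, 4, 3, 5, 7, 6, 2]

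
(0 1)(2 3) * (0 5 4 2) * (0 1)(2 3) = (1 5 4 3)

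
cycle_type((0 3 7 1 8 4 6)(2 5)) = 2.7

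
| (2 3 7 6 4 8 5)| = 7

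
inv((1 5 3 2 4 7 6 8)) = (1 8 6 7 4 2 3 5)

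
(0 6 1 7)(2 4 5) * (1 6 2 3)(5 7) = (0 2 4 7)(1 5 3)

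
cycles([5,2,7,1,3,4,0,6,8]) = (0 5 4 3 1 2 7 6)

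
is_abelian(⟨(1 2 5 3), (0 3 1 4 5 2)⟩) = no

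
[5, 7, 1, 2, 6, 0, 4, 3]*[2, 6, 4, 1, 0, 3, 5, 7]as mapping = [0→3, 1→7, 2→6, 3→4, 4→5, 5→2, 6→0, 7→1]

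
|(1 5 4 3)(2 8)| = 4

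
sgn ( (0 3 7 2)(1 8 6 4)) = 1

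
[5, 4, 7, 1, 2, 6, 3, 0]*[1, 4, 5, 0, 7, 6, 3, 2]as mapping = [0→6, 1→7, 2→2, 3→4, 4→5, 5→3, 6→0, 7→1]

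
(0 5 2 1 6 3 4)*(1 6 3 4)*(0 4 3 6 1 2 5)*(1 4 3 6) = (2 4 3)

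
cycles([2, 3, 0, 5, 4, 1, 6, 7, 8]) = (0 2)(1 3 5)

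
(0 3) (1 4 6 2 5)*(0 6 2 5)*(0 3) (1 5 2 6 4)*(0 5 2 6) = (0 5 2 3 4) 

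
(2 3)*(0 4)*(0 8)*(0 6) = (0 4 8 6)(2 3)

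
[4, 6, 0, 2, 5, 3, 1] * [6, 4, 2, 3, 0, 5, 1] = [0, 1, 6, 2, 5, 3, 4] 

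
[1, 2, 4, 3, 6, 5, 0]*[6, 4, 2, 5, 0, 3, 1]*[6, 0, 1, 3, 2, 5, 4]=[2, 1, 6, 5, 0, 3, 4]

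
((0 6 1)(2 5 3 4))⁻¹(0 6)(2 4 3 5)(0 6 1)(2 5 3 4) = (1 6)(2 4 3 5)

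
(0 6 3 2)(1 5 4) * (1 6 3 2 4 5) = (0 3 4 6 2)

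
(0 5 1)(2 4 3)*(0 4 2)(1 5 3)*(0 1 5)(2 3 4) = (0 4 5)(1 2 3)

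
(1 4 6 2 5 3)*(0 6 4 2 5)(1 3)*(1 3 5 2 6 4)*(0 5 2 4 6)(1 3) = (0 6 4 3 2 5 1)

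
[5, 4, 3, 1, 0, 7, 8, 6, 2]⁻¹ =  [4, 3, 8, 2, 1, 0, 7, 5, 6]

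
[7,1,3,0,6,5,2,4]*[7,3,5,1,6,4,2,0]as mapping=[0→0,1→3,2→1,3→7,4→2,5→4,6→5,7→6]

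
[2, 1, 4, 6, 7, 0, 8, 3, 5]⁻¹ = [5, 1, 0, 7, 2, 8, 3, 4, 6]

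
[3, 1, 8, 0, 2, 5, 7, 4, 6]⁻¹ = [3, 1, 4, 0, 7, 5, 8, 6, 2]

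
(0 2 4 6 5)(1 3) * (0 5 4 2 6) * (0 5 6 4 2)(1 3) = (0 4 5 6 2)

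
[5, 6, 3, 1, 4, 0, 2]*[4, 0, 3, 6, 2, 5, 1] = [5, 1, 6, 0, 2, 4, 3]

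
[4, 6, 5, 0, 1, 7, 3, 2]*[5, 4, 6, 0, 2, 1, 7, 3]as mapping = [0→2, 1→7, 2→1, 3→5, 4→4, 5→3, 6→0, 7→6]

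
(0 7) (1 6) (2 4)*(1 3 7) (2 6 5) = (0 1 5 2 4 6 3 7) 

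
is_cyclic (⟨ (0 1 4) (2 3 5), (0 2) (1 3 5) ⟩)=no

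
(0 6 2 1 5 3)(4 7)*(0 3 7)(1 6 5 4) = (0 5 7 1 4)(2 6)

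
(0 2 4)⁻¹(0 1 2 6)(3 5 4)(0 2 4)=(0 3 5)(1 4 6 2)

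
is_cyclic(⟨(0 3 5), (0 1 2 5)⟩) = no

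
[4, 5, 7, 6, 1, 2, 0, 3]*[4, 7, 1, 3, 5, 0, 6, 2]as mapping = [0→5, 1→0, 2→2, 3→6, 4→7, 5→1, 6→4, 7→3]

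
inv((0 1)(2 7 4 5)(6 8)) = (0 1)(2 5 4 7)(6 8)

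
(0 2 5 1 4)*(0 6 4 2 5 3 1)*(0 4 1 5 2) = (0 2 3 5 4 6 1)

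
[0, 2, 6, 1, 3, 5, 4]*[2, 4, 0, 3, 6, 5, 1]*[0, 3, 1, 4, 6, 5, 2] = [1, 0, 3, 6, 4, 5, 2]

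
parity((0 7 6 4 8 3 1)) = even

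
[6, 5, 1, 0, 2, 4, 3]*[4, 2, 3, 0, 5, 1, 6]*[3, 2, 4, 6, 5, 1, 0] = [0, 2, 4, 5, 6, 1, 3]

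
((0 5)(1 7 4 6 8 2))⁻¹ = (0 5)(1 2 8 6 4 7)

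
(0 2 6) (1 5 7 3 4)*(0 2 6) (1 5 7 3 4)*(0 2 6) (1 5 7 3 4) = (1 3 5 4 7) 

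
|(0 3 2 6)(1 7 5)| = 12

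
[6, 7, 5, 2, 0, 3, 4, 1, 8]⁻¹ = [4, 7, 3, 5, 6, 2, 0, 1, 8]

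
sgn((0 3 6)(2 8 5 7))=-1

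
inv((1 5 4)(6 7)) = (1 4 5)(6 7)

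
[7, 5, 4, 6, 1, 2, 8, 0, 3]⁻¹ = [7, 4, 5, 8, 2, 1, 3, 0, 6]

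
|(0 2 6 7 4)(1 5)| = 10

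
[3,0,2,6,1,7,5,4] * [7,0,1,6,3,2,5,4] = [6,7,1,5,0,4,2,3]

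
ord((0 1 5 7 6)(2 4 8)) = 15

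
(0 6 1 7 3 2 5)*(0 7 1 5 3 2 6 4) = (0 4)(2 3 6 5 7)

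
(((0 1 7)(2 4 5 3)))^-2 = (0 1 7)(2 5)(3 4)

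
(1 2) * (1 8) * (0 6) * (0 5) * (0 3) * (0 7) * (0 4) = (0 6 5 3 7 4)(1 2 8)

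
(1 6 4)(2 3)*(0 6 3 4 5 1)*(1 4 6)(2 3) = (0 1 2 6 5 4)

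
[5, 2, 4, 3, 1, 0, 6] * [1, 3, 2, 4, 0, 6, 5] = [6, 2, 0, 4, 3, 1, 5]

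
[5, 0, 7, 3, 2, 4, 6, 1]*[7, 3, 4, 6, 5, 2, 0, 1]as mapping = [0→2, 1→7, 2→1, 3→6, 4→4, 5→5, 6→0, 7→3]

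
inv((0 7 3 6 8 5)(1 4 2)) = (0 5 8 6 3 7)(1 2 4)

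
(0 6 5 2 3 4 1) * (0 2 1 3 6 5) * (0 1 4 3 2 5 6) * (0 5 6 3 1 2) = (0 3 1 6 2 5 4)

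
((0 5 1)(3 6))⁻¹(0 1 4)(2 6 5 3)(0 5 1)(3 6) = (0 4 5)(1 6 2 3)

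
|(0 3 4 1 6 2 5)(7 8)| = 14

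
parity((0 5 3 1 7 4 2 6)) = odd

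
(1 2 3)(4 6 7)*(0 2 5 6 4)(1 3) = (0 2 1 5 6 7)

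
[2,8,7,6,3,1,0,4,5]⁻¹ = [6,5,0,4,7,8,3,2,1]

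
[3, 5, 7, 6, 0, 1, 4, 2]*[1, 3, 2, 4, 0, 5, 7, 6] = [4, 5, 6, 7, 1, 3, 0, 2]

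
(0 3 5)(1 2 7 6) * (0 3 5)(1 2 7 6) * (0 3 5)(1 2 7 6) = (1 6 7 2)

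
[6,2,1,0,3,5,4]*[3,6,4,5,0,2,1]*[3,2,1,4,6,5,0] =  [2,6,0,4,5,1,3]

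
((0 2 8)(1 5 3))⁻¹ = (0 8 2)(1 3 5)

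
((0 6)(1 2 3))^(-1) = (0 6)(1 3 2)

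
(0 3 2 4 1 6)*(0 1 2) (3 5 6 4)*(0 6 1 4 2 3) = (0 5 1 2) (3 6 4) 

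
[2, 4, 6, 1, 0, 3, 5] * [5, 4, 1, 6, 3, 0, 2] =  [1, 3, 2, 4, 5, 6, 0]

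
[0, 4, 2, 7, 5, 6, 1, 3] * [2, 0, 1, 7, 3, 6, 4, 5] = [2, 3, 1, 5, 6, 4, 0, 7] 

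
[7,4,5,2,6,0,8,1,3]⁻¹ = [5,7,3,8,1,2,4,0,6]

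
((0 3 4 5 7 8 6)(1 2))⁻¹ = (0 6 8 7 5 4 3)(1 2)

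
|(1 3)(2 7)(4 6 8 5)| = 4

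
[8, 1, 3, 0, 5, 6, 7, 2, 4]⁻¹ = [3, 1, 7, 2, 8, 4, 5, 6, 0]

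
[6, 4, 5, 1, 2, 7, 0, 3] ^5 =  [6, 3, 4, 7, 1, 2, 0, 5] 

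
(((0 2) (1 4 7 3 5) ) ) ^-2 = (1 3 4 5 7) 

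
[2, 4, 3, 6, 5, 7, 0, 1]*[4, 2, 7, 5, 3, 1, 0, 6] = [7, 3, 5, 0, 1, 6, 4, 2]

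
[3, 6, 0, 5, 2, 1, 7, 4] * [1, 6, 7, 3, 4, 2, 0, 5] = [3, 0, 1, 2, 7, 6, 5, 4]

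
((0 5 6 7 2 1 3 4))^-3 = (0 1 6 4 2 5 3 7)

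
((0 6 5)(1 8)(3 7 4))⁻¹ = (0 5 6)(1 8)(3 4 7)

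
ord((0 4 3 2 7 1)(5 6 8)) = 6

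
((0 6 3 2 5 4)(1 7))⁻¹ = (0 4 5 2 3 6)(1 7)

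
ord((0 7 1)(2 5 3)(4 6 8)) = 3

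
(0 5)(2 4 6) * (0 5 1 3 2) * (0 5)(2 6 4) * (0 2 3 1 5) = (0 5 2 3 6)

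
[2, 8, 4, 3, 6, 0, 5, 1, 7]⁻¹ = [5, 7, 0, 3, 2, 6, 4, 8, 1]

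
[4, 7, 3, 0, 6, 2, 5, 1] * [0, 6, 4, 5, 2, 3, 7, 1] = [2, 1, 5, 0, 7, 4, 3, 6]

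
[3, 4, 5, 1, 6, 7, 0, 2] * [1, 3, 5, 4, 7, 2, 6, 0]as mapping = [0→4, 1→7, 2→2, 3→3, 4→6, 5→0, 6→1, 7→5]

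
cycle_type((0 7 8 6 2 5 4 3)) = 8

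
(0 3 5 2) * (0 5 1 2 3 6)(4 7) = (0 6)(1 2 5 3)(4 7)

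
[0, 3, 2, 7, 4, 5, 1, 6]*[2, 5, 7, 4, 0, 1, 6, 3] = [2, 4, 7, 3, 0, 1, 5, 6]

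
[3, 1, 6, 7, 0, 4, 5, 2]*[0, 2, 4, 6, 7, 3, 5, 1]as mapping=[0→6, 1→2, 2→5, 3→1, 4→0, 5→7, 6→3, 7→4]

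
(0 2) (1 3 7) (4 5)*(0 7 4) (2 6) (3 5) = (0 6 2 7 1 5) (3 4) 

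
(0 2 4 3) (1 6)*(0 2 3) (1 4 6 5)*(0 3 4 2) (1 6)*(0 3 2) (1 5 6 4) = (0 1 6) (2 5 4) 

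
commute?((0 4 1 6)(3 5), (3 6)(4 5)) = no:(0 4 1 6)(3 5)*(3 6)(4 5) = (0 5 6)(1 3 4), (3 6)(4 5)*(0 4 1 6)(3 5) = (0 4 3)(1 6 5)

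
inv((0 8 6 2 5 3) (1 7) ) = (0 3 5 2 6 8) (1 7) 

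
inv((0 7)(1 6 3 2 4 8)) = (0 7)(1 8 4 2 3 6)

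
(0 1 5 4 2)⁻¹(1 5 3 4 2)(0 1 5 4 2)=(0 5 4 3 2)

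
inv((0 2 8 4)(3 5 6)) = (0 4 8 2)(3 6 5)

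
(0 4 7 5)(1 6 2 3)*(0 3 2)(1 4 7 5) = (0 7 1 6)(3 4 5)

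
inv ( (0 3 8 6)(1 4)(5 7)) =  (0 6 8 3)(1 4)(5 7)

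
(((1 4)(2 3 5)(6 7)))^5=(1 4)(2 5 3)(6 7)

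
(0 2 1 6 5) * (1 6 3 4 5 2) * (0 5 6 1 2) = (0 2 1 3 4 6)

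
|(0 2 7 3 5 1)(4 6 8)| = 6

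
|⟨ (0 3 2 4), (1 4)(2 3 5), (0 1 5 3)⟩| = 720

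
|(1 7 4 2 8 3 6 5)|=8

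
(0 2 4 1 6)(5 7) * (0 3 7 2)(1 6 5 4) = (1 5 2)(3 7 4 6)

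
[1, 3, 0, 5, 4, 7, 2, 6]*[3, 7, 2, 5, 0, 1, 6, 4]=[7, 5, 3, 1, 0, 4, 2, 6]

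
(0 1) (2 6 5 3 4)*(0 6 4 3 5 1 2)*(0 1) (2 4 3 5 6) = (0 4 1 2 3 5 6) 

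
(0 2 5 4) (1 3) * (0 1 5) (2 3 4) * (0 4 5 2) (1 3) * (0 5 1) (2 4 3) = (2 3 4) 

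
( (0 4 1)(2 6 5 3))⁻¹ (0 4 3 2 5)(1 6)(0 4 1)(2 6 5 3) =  (0 5)(1 2 6 3 4)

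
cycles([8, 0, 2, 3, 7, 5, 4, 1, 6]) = (0 8 6 4 7 1) 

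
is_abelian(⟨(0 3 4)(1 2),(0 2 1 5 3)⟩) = no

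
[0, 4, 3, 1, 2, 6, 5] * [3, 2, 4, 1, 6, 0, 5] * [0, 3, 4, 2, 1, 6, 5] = [2, 5, 3, 4, 1, 6, 0]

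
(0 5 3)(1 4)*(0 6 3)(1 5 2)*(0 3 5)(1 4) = (0 2 4)(3 6 5)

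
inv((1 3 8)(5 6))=(1 8 3)(5 6)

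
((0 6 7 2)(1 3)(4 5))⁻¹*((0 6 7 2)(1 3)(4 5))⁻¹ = (0 7)(2 6)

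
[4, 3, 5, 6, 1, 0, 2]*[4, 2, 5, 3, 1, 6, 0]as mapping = [0→1, 1→3, 2→6, 3→0, 4→2, 5→4, 6→5]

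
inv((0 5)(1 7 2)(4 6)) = (0 5)(1 2 7)(4 6)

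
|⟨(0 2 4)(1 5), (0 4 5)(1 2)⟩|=120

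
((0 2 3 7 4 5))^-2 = (0 4 3)(2 5 7)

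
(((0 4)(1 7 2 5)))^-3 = (0 4)(1 7 2 5)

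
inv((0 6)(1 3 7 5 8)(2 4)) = (0 6)(1 8 5 7 3)(2 4)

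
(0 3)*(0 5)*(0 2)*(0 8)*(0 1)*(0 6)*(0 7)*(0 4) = (0 3 5 2 8 1 6 7 4)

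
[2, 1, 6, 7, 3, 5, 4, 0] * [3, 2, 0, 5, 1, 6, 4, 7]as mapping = [0→0, 1→2, 2→4, 3→7, 4→5, 5→6, 6→1, 7→3]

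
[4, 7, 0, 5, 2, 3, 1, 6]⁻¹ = [2, 6, 4, 5, 0, 3, 7, 1]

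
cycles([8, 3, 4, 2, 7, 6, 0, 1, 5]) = (0 8 5 6)(1 3 2 4 7)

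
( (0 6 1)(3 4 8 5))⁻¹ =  (0 1 6)(3 5 8 4)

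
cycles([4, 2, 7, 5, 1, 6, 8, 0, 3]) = (0 4 1 2 7)(3 5 6 8)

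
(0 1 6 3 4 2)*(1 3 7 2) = (0 3 4 1 6 7 2)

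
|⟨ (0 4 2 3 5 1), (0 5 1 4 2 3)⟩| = 720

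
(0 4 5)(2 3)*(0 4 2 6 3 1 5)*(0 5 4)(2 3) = (0 3 6 2 1 4 5)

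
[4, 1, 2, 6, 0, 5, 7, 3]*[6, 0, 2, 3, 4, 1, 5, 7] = [4, 0, 2, 5, 6, 1, 7, 3] 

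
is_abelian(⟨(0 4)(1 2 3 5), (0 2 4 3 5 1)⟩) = no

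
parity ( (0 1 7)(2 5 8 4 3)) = even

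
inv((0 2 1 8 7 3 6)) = (0 6 3 7 8 1 2)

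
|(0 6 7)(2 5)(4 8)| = 6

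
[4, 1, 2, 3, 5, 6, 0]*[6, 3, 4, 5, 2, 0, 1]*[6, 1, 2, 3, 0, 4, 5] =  [2, 3, 0, 4, 6, 1, 5]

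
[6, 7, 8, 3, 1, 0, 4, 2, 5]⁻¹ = [5, 4, 7, 3, 6, 8, 0, 1, 2]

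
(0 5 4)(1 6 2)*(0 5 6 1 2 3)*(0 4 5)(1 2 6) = (0 1 2 6 3 4)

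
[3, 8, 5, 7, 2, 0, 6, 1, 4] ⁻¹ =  [5, 7, 4, 0, 8, 2, 6, 3, 1] 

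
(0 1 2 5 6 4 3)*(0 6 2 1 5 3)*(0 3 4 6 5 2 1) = (0 2 4 3 5 1)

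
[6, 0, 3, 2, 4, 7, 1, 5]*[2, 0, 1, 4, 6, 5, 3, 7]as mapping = [0→3, 1→2, 2→4, 3→1, 4→6, 5→7, 6→0, 7→5]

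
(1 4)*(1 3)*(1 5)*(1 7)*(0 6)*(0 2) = (0 6 2) (1 4 3 5 7) 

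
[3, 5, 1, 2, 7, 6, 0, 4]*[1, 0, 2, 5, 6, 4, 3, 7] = [5, 4, 0, 2, 7, 3, 1, 6]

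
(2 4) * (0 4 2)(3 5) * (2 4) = (0 2 4)(3 5)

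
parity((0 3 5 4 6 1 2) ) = even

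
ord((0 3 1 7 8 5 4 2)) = 8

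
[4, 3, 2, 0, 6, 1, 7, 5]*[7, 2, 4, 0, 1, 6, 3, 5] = [1, 0, 4, 7, 3, 2, 5, 6]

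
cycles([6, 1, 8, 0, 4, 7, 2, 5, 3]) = (0 6 2 8 3)(5 7)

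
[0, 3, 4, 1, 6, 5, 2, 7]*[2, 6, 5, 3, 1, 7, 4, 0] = [2, 3, 1, 6, 4, 7, 5, 0]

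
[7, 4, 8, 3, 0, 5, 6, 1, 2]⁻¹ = [4, 7, 8, 3, 1, 5, 6, 0, 2]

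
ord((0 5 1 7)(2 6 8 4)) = 4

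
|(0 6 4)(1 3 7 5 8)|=15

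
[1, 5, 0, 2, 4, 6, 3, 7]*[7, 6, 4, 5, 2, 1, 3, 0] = [6, 1, 7, 4, 2, 3, 5, 0]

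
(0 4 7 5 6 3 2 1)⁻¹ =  (0 1 2 3 6 5 7 4)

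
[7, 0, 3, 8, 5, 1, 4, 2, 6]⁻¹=[1, 5, 7, 2, 6, 4, 8, 0, 3]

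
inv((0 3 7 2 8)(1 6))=(0 8 2 7 3)(1 6)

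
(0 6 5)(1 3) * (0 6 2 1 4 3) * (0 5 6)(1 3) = (0 2 3 4 1 5)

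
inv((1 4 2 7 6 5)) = (1 5 6 7 2 4)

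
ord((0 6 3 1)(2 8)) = 4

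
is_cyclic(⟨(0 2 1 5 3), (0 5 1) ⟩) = no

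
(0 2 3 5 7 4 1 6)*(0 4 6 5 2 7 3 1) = (0 7 6 4) (1 5 3 2) 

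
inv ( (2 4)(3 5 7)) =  (2 4)(3 7 5)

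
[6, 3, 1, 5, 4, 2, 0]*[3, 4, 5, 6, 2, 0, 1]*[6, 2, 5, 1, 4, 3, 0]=[2, 0, 4, 6, 5, 3, 1]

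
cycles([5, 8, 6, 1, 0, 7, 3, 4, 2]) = (0 5 7 4)(1 8 2 6 3)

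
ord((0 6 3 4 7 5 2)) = 7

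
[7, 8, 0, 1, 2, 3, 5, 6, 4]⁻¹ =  [2, 3, 4, 5, 8, 6, 7, 0, 1]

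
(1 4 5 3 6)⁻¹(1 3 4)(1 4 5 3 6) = (4 6 5)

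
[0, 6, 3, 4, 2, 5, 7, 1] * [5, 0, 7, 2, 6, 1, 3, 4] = [5, 3, 2, 6, 7, 1, 4, 0]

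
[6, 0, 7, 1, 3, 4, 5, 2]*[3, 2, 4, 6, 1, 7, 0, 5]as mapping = [0→0, 1→3, 2→5, 3→2, 4→6, 5→1, 6→7, 7→4]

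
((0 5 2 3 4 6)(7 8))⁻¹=(0 6 4 3 2 5)(7 8)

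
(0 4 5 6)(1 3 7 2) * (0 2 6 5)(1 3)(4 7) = (0 7 6 2 3 4)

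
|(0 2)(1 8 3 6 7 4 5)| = 14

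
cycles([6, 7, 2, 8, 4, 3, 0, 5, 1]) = (0 6)(1 7 5 3 8)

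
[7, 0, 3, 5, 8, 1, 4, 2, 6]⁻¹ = [1, 5, 7, 2, 6, 3, 8, 0, 4]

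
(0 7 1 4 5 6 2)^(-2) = (0 6 4 7 2 5 1)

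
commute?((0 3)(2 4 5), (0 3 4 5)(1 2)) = no:(0 3)(2 4 5)*(0 3 4 5)(1 2) = (0 4)(1 2 5), (0 3 4 5)(1 2)*(0 3)(2 4 5) = (1 4 2)(3 5)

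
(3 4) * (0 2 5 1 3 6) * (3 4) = (0 2 5 1 4 6)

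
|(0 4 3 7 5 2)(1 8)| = 6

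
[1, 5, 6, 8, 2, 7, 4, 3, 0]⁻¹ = [8, 0, 4, 7, 6, 1, 2, 5, 3]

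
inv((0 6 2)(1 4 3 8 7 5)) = (0 2 6)(1 5 7 8 3 4)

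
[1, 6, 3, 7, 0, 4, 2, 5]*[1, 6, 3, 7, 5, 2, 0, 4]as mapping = [0→6, 1→0, 2→7, 3→4, 4→1, 5→5, 6→3, 7→2]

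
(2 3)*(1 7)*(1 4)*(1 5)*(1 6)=(1 7 4 5 6)(2 3)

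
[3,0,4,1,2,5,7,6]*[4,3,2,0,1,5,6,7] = [0,4,1,3,2,5,7,6]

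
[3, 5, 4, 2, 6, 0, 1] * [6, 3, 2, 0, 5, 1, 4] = [0, 1, 5, 2, 4, 6, 3]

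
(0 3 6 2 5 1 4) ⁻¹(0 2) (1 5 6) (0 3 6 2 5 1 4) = (1 2 4) (3 5) 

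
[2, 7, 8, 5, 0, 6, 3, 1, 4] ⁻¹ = [4, 7, 0, 6, 8, 3, 5, 1, 2] 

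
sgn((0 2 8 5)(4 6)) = 1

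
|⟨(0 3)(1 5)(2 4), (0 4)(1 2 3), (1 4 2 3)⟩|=720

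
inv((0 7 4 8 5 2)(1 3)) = (0 2 5 8 4 7)(1 3)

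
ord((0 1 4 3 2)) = 5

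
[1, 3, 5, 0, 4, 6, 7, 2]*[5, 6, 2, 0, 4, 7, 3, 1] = [6, 0, 7, 5, 4, 3, 1, 2]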